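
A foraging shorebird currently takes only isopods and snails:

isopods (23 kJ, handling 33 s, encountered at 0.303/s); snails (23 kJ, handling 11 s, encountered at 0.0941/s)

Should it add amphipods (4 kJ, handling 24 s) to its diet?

No

Intake rate on the current diet: R = (0.303×23 + 0.0941×23) / (1 + 0.303×33 + 0.0941×11) = 9.133/12.03 = 0.759 kJ/s.
Profitability of amphipods: 4/24 = 0.1667 kJ/s.
0.1667 < 0.759, so adding amphipods would lower the average — exclude it.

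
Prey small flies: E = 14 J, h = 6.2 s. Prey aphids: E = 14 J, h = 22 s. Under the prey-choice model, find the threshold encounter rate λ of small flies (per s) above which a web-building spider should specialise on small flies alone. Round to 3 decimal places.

At the threshold, the rate on small flies alone equals the profitability of aphids: λ·14/(1 + λ·6.2) = 14/22 = 0.6364.
Rearranging, λ(14 − 0.6364×6.2) = 0.6364, so λ = 0.6364/10.05 = 0.06329 per s.

0.063 per s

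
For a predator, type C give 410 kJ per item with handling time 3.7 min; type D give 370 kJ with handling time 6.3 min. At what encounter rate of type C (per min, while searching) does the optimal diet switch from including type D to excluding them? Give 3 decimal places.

0.305 per min

The zero-one rule: include type D iff E₂/h₂ > λE₁/(1+λh₁). Equality gives the switch point.
λE₁h₂ = E₂ + λE₂h₁ ⇒ λ = E₂/(E₁h₂ − E₂h₁) = 370/(2583 − 1369) = 0.3048 per min.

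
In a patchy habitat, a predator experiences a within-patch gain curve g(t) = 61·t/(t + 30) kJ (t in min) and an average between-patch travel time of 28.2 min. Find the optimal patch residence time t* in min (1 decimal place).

Maximise g(t)/(T+t): set derivative to zero → g'(t)(T+t) = g(t).
g'(t) = 61·30/(t + 30)². Setting 61·30/(t+30)² = 61t/[(t+30)(28.2+t)] gives 30(28.2+t) = t(t+30), so t² = 30×28.2 = 846.
t* = √846 = 29.09 min.

29.1 min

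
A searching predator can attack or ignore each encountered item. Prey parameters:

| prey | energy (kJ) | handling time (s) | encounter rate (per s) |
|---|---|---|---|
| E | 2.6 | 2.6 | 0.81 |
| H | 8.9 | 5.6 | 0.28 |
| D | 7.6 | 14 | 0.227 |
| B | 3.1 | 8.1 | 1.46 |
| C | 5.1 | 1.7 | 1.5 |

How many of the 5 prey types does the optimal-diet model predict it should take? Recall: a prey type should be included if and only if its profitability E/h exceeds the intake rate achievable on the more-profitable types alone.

1

E/h in descending order: C 3, H 1.59, E 1, D 0.543, B 0.383 kJ/s. The optimal diet is the largest prefix of this list for which every included type satisfies E_i/h_i > R on the types above it.
Rate on top 1: 2.155. H: 1.59 < 2.155 → exclude; stop.
Optimal diet: C — 1 of 5 types.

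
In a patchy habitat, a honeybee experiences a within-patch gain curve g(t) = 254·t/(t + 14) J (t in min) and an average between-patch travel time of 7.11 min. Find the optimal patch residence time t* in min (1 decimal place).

10.0 min

Maximise g(t)/(T+t): set derivative to zero → g'(t)(T+t) = g(t).
g'(t) = 254·14/(t + 14)². Setting 254·14/(t+14)² = 254t/[(t+14)(7.11+t)] gives 14(7.11+t) = t(t+14), so t² = 14×7.11 = 99.54.
t* = √99.54 = 9.977 min.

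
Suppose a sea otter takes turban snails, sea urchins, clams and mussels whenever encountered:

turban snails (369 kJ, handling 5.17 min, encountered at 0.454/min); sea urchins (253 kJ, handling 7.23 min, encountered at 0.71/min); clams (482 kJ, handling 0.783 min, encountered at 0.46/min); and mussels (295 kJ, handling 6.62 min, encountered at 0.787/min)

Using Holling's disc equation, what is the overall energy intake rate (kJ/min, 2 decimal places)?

57.01 kJ/min

Energy encountered per unit search time: 0.454×369 + 0.71×253 + 0.46×482 + 0.787×295 = 801 kJ/min.
Handling time per unit search time: 0.454×5.17 + 0.71×7.23 + 0.46×0.783 + 0.787×6.62 = 13.05.
Rate = 801/(1 + 13.05) = 57.01 kJ/min.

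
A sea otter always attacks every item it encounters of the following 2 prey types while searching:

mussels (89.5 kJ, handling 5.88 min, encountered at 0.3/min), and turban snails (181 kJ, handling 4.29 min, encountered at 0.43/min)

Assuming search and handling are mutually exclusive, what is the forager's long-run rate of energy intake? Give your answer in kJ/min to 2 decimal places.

R = Σλ_iE_i / (1 + Σλ_ih_i)
Numerator: 0.3×89.5 + 0.43×181 = 104.7
Denominator: 1 + 0.3×5.88 + 0.43×4.29 = 4.609
R = 104.7/4.609 = 22.71 kJ/min

22.71 kJ/min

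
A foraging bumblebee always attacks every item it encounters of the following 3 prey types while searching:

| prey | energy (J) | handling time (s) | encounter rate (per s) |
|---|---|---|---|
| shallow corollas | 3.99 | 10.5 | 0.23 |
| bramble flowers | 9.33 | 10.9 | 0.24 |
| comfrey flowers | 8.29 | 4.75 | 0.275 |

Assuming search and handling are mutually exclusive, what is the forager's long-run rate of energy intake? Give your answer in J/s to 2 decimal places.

R = Σλ_iE_i / (1 + Σλ_ih_i)
Numerator: 0.23×3.99 + 0.24×9.33 + 0.275×8.29 = 5.437
Denominator: 1 + 0.23×10.5 + 0.24×10.9 + 0.275×4.75 = 7.337
R = 5.437/7.337 = 0.741 J/s

0.74 J/s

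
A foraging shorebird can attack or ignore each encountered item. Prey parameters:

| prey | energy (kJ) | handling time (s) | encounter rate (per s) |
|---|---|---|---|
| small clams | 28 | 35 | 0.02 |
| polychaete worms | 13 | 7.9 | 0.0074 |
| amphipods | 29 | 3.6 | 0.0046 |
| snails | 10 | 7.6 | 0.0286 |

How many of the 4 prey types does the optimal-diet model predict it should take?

Rank by E/h (kJ/s): amphipods 8.06, polychaete worms 1.65, snails 1.32, small clams 0.8. Include each in turn until the next type's E/h falls below the running intake rate.
Rate on top 1: 0.1312. polychaete worms: 1.65 > 0.1312 → include.
Rate on top 2: 0.2136. snails: 1.32 > 0.2136 → include.
Rate on top 3: 0.399. small clams: 0.8 > 0.399 → include.
Optimal diet: amphipods, polychaete worms, snails, small clams — 4 of 4 types.

4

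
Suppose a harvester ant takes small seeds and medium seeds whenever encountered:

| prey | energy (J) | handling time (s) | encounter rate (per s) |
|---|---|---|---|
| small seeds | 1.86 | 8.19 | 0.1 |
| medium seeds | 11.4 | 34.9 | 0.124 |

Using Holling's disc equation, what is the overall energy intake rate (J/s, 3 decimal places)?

0.260 J/s

Energy encountered per unit search time: 0.1×1.86 + 0.124×11.4 = 1.6 J/s.
Handling time per unit search time: 0.1×8.19 + 0.124×34.9 = 5.147.
Rate = 1.6/(1 + 5.147) = 0.2602 J/s.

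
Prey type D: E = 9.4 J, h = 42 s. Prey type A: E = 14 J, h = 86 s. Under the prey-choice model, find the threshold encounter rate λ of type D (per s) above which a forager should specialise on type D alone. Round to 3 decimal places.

At the threshold, the rate on type D alone equals the profitability of type A: λ·9.4/(1 + λ·42) = 14/86 = 0.1628.
Rearranging, λ(9.4 − 0.1628×42) = 0.1628, so λ = 0.1628/2.563 = 0.06352 per s.

0.064 per s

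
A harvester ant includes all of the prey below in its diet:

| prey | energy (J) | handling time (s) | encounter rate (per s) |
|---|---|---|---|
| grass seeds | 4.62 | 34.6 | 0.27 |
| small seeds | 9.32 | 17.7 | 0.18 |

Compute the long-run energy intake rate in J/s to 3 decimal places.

0.216 J/s

Energy encountered per unit search time: 0.27×4.62 + 0.18×9.32 = 2.925 J/s.
Handling time per unit search time: 0.27×34.6 + 0.18×17.7 = 12.53.
Rate = 2.925/(1 + 12.53) = 0.2162 J/s.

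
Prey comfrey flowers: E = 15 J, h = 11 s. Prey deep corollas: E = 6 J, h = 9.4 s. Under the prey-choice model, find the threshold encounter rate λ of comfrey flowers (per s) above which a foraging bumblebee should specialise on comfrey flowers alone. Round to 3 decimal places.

The zero-one rule: include deep corollas iff E₂/h₂ > λE₁/(1+λh₁). Equality gives the switch point.
λE₁h₂ = E₂ + λE₂h₁ ⇒ λ = E₂/(E₁h₂ − E₂h₁) = 6/(141 − 66) = 0.08 per s.

0.080 per s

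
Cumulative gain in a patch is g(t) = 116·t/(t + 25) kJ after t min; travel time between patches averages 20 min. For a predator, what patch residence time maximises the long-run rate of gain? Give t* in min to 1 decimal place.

Optimal t* satisfies g'(t*) = g(t*)/(T + t*).
g'(t) = 116·25/(t + 25)². Setting 116·25/(t+25)² = 116t/[(t+25)(20+t)] gives 25(20+t) = t(t+25), so t² = 25×20 = 500.
t* = √500 = 22.36 min.

22.4 min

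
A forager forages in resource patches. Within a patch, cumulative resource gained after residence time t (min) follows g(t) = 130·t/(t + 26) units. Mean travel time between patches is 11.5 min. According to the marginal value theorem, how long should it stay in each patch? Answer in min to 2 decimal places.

17.29 min

By the marginal value theorem, leave when the instantaneous gain rate g'(t) equals the habitat-wide average g(t)/(T + t).
g'(t) = 130·26/(t + 26)². Setting 130·26/(t+26)² = 130t/[(t+26)(11.5+t)] gives 26(11.5+t) = t(t+26), so t² = 26×11.5 = 299.
t* = √299 = 17.29 min.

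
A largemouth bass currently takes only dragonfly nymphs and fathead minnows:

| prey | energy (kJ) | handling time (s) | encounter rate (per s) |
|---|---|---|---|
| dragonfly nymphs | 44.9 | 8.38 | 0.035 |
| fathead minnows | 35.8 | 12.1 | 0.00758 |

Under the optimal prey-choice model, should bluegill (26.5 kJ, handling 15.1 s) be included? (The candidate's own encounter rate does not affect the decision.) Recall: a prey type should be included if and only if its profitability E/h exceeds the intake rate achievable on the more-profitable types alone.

Current rate: (0.035×44.9 + 0.00758×35.8)/(1 + 0.035×8.38 + 0.00758×12.1) = 1.331 kJ/s.
bluegill: E/h = 26.5/15.1 = 1.755 kJ/s.
Since 1.755 > R, including bluegill increases the long-run rate.

Yes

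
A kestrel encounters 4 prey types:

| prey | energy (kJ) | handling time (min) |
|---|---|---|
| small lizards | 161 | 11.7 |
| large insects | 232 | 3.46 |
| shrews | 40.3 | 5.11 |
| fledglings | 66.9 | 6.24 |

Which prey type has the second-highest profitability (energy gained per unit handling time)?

small lizards

Profitability E/h (kJ/min): small lizards = 161/11.7 = 13.8, large insects = 232/3.46 = 67.1, shrews = 40.3/5.11 = 7.89, fledglings = 66.9/6.24 = 10.7.
Ranked: large insects > small lizards > fledglings > shrews.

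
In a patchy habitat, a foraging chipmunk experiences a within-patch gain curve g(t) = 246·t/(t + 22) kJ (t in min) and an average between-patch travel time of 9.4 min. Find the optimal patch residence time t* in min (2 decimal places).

14.38 min

Optimal t* satisfies g'(t*) = g(t*)/(T + t*).
g'(t) = 246·22/(t + 22)². Setting 246·22/(t+22)² = 246t/[(t+22)(9.4+t)] gives 22(9.4+t) = t(t+22), so t² = 22×9.4 = 206.8.
t* = √206.8 = 14.38 min.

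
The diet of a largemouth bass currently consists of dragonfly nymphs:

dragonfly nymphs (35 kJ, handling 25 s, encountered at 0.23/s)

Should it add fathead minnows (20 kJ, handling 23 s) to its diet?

No

On dragonfly nymphs alone, R = ΣλE/(1+Σλh) = 8.05/6.75 = 1.193 kJ/s.
fathead minnows: E/h = 20/23 = 0.8696 kJ/s.
Since 0.8696 < R, time spent handling fathead minnows is better spent searching.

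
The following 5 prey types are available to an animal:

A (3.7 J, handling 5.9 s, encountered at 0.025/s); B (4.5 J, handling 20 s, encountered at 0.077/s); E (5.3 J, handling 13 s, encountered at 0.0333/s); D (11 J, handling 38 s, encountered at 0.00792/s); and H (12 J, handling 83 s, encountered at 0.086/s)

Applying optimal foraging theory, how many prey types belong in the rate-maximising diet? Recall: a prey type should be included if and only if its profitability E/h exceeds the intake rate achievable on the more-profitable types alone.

Profitabilities (E/h, J/s): A 0.627, E 0.408, D 0.289, B 0.225, H 0.145. Add prey in this order while the next type's profitability exceeds the intake rate on those already taken.
Rate on top 1: 0.08061. E: 0.408 > 0.08061 → include.
Rate on top 2: 0.1702. D: 0.289 > 0.1702 → include.
Rate on top 3: 0.1893. B: 0.225 > 0.1893 → include.
Rate on top 4: 0.2054. H: 0.145 < 0.2054 → exclude; stop.
Optimal diet: A, E, D, B — 4 of 5 types.

4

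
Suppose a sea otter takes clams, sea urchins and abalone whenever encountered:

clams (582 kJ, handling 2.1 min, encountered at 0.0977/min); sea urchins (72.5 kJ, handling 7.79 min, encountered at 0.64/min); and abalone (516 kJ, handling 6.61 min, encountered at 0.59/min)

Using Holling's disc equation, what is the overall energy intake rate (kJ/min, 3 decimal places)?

R = (0.0977×582 + 0.64×72.5 + 0.59×516) / (1 + 0.0977×2.1 + 0.64×7.79 + 0.59×6.61) = 407.7/10.09 = 40.4 kJ/min.

40.404 kJ/min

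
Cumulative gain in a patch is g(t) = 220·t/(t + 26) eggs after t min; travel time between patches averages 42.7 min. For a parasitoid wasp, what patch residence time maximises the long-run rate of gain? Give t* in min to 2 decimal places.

Maximise g(t)/(T+t): set derivative to zero → g'(t)(T+t) = g(t).
g'(t) = 220·26/(t + 26)². Setting 220·26/(t+26)² = 220t/[(t+26)(42.7+t)] gives 26(42.7+t) = t(t+26), so t² = 26×42.7 = 1110.
t* = √1110 = 33.32 min.

33.32 min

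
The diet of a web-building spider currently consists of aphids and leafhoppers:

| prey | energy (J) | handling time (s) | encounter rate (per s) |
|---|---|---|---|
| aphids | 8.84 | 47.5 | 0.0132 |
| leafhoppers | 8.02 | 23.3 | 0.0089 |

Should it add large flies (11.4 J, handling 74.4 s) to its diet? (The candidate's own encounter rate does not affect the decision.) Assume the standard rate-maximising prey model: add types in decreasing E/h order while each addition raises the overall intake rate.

Intake rate on the current diet: R = (0.0132×8.84 + 0.0089×8.02) / (1 + 0.0132×47.5 + 0.0089×23.3) = 0.1881/1.834 = 0.1025 J/s.
large flies: E/h = 11.4/74.4 = 0.1532 J/s.
0.1532 > 0.1025, so adding large flies raises the average — include it.

Yes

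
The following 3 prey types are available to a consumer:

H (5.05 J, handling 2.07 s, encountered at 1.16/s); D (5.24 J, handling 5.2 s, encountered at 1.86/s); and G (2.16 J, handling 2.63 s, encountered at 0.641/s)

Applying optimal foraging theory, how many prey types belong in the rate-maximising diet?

E/h in descending order: H 2.44, D 1.01, G 0.821 J/s. The optimal diet is the largest prefix of this list for which every included type satisfies E_i/h_i > R on the types above it.
Rate on top 1: 1.722. D: 1.01 < 1.722 → exclude; stop.
Optimal diet: H — 1 of 3 types.

1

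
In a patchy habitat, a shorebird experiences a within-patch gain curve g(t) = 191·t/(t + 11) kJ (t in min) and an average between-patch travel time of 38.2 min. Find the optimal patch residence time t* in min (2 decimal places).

By the marginal value theorem, leave when the instantaneous gain rate g'(t) equals the habitat-wide average g(t)/(T + t).
g'(t) = 191·11/(t + 11)². Setting 191·11/(t+11)² = 191t/[(t+11)(38.2+t)] gives 11(38.2+t) = t(t+11), so t² = 11×38.2 = 420.2.
t* = √420.2 = 20.5 min.

20.50 min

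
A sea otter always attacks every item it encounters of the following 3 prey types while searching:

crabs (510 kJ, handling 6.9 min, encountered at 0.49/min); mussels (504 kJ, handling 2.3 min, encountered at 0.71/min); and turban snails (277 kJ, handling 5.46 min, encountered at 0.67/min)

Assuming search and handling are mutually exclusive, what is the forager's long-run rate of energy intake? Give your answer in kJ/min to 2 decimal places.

R = (0.49×510 + 0.71×504 + 0.67×277) / (1 + 0.49×6.9 + 0.71×2.3 + 0.67×5.46) = 793.3/9.672 = 82.02 kJ/min.

82.02 kJ/min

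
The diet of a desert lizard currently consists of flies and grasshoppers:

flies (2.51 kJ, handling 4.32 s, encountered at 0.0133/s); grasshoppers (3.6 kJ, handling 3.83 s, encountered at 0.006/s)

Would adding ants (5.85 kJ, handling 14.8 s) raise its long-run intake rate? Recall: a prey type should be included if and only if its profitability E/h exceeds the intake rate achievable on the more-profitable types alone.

Yes

Intake rate on the current diet: R = (0.0133×2.51 + 0.006×3.6) / (1 + 0.0133×4.32 + 0.006×3.83) = 0.05498/1.08 = 0.05089 kJ/s.
Profitability of ants: 5.85/14.8 = 0.3953 kJ/s.
0.3953 > 0.05089, so adding ants raises the average — include it.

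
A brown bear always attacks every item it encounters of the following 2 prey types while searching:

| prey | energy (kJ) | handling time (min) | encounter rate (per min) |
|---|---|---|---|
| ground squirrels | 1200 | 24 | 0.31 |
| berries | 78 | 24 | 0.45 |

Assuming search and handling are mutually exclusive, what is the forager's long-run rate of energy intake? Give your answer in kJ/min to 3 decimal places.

21.159 kJ/min

Energy encountered per unit search time: 0.31×1200 + 0.45×78 = 407.1 kJ/min.
Handling time per unit search time: 0.31×24 + 0.45×24 = 18.24.
Rate = 407.1/(1 + 18.24) = 21.16 kJ/min.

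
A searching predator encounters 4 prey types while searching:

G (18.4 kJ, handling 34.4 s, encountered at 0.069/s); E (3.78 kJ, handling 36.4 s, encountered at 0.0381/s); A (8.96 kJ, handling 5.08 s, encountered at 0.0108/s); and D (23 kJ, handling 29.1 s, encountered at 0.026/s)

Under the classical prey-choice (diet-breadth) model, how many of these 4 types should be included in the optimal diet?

3

Rank by E/h (kJ/s): A 1.76, D 0.79, G 0.535, E 0.104. Include each in turn until the next type's E/h falls below the running intake rate.
Rate on top 1: 0.09174. D: 0.79 > 0.09174 → include.
Rate on top 2: 0.3835. G: 0.535 > 0.3835 → include.
Rate on top 3: 0.4694. E: 0.104 < 0.4694 → exclude; stop.
Optimal diet: A, D, G — 3 of 4 types.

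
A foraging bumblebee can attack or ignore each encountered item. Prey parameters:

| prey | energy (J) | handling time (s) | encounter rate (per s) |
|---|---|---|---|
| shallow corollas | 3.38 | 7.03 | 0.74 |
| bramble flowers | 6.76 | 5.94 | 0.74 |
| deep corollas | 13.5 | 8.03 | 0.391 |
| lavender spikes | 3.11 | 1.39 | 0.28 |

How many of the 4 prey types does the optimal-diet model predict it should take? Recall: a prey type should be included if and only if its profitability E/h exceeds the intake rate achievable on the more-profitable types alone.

2

Profitabilities (E/h, J/s): lavender spikes 2.24, deep corollas 1.68, bramble flowers 1.14, shallow corollas 0.481. Add prey in this order while the next type's profitability exceeds the intake rate on those already taken.
Rate on top 1: 0.6268. deep corollas: 1.68 > 0.6268 → include.
Rate on top 2: 1.358. bramble flowers: 1.14 < 1.358 → exclude; stop.
Optimal diet: lavender spikes, deep corollas — 2 of 4 types.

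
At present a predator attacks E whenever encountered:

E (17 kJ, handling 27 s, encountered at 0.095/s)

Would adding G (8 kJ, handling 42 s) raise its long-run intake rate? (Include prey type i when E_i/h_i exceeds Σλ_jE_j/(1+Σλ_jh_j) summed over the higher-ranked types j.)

Current rate: (0.095×17)/(1 + 0.095×27) = 0.453 kJ/s.
G: E/h = 8/42 = 0.1905 kJ/s.
Since 0.1905 < R, time spent handling G is better spent searching.

No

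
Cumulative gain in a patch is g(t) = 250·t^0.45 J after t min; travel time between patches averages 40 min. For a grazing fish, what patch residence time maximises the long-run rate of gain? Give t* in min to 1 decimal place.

Optimal t* satisfies g'(t*) = g(t*)/(T + t*).
g'(t) = 0.45·250·t^-0.55. Setting 0.45·250·t^-0.55 = 250·t^0.45/(40+t) gives 0.45(40+t) = t, so 0.55·t = 0.45×40.
t* = 0.45×40/0.55 = 32.73 min.

32.7 min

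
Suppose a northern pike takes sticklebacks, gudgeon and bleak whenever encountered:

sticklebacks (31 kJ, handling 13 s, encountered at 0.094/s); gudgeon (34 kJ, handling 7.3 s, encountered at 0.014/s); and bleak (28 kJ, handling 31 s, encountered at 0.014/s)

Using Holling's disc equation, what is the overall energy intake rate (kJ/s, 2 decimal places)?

1.37 kJ/s

R = Σλ_iE_i / (1 + Σλ_ih_i)
Numerator: 0.094×31 + 0.014×34 + 0.014×28 = 3.782
Denominator: 1 + 0.094×13 + 0.014×7.3 + 0.014×31 = 2.758
R = 3.782/2.758 = 1.371 kJ/s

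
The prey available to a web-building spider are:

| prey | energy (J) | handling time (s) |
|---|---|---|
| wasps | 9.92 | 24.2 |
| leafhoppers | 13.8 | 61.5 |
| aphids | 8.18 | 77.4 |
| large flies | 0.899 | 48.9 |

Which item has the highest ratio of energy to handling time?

wasps

Profitability E/h (J/s): wasps = 9.92/24.2 = 0.41, leafhoppers = 13.8/61.5 = 0.224, aphids = 8.18/77.4 = 0.106, large flies = 0.899/48.9 = 0.0184.
Ranked: wasps > leafhoppers > aphids > large flies.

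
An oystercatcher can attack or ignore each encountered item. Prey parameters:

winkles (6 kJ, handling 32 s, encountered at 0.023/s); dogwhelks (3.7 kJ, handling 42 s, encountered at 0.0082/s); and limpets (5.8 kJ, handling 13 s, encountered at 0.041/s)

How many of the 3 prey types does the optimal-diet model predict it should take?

2

Rank by E/h (kJ/s): limpets 0.446, winkles 0.188, dogwhelks 0.0881. Include each in turn until the next type's E/h falls below the running intake rate.
Rate on top 1: 0.1551. winkles: 0.188 > 0.1551 → include.
Rate on top 2: 0.1656. dogwhelks: 0.0881 < 0.1656 → exclude; stop.
Optimal diet: limpets, winkles — 2 of 3 types.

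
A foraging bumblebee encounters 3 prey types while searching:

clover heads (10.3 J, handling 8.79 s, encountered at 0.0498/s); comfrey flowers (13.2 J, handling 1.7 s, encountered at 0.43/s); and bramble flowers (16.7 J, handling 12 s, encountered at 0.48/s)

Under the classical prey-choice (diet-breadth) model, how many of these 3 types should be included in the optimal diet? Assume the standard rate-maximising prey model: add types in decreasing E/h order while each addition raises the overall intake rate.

E/h in descending order: comfrey flowers 7.76, bramble flowers 1.39, clover heads 1.17 J/s. The optimal diet is the largest prefix of this list for which every included type satisfies E_i/h_i > R on the types above it.
Rate on top 1: 3.279. bramble flowers: 1.39 < 3.279 → exclude; stop.
Optimal diet: comfrey flowers — 1 of 3 types.

1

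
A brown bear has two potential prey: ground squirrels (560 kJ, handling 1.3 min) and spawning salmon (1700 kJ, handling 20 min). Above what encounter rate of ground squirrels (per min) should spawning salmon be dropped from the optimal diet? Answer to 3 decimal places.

Drop spawning salmon once their profitability E₂/h₂ falls below the rate achievable on ground squirrels alone: E₂/h₂ = λE₁/(1 + λh₁).
Solve for λ: λE₁h₂ = E₂(1 + λh₁) → λ(E₁h₂ − E₂h₁) = E₂ → λ = E₂/(E₁h₂ − E₂h₁).
λ = 1700/(560×20 − 1700×1.3) = 1700/8990 = 0.1891 per min.

0.189 per min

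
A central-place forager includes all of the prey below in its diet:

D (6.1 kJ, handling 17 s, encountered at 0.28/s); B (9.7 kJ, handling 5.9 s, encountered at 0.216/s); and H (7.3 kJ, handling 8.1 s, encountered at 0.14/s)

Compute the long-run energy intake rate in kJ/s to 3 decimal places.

R = (0.28×6.1 + 0.216×9.7 + 0.14×7.3) / (1 + 0.28×17 + 0.216×5.9 + 0.14×8.1) = 4.825/8.168 = 0.5907 kJ/s.

0.591 kJ/s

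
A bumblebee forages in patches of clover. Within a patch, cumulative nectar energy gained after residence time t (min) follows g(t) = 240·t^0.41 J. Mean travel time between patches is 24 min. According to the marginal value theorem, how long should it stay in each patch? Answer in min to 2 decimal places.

Maximise g(t)/(T+t): set derivative to zero → g'(t)(T+t) = g(t).
g'(t) = 0.41·240·t^-0.59. Setting 0.41·240·t^-0.59 = 240·t^0.41/(24+t) gives 0.41(24+t) = t, so 0.59·t = 0.41×24.
t* = 0.41×24/0.59 = 16.68 min.

16.68 min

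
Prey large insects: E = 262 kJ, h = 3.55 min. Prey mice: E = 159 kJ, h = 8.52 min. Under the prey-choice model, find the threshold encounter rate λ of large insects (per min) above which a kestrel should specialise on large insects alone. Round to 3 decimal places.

0.095 per min

Drop mice once their profitability E₂/h₂ falls below the rate achievable on large insects alone: E₂/h₂ = λE₁/(1 + λh₁).
Solve for λ: λE₁h₂ = E₂(1 + λh₁) → λ(E₁h₂ − E₂h₁) = E₂ → λ = E₂/(E₁h₂ − E₂h₁).
λ = 159/(262×8.52 − 159×3.55) = 159/1668 = 0.09534 per min.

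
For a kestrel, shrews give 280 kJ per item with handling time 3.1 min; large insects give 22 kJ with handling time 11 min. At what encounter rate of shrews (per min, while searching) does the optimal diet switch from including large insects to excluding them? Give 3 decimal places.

Drop large insects once their profitability E₂/h₂ falls below the rate achievable on shrews alone: E₂/h₂ = λE₁/(1 + λh₁).
Solve for λ: λE₁h₂ = E₂(1 + λh₁) → λ(E₁h₂ − E₂h₁) = E₂ → λ = E₂/(E₁h₂ − E₂h₁).
λ = 22/(280×11 − 22×3.1) = 22/3012 = 0.007305 per min.

0.007 per min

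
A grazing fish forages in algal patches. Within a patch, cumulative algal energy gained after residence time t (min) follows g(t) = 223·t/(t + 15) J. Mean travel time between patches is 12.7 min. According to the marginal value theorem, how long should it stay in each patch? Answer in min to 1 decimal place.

By the marginal value theorem, leave when the instantaneous gain rate g'(t) equals the habitat-wide average g(t)/(T + t).
g'(t) = 223·15/(t + 15)². Setting 223·15/(t+15)² = 223t/[(t+15)(12.7+t)] gives 15(12.7+t) = t(t+15), so t² = 15×12.7 = 190.5.
t* = √190.5 = 13.8 min.

13.8 min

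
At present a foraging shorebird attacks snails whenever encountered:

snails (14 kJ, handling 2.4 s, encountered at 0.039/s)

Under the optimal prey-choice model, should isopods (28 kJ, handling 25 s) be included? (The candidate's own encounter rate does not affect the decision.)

Yes

On snails alone, R = ΣλE/(1+Σλh) = 0.546/1.094 = 0.4993 kJ/s.
Profitability of isopods: 28/25 = 1.12 kJ/s.
Since 1.12 > R, including isopods increases the long-run rate.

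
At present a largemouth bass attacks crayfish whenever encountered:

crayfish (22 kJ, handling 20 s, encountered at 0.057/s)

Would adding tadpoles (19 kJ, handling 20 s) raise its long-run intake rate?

Yes

Intake rate on the current diet: R = (0.057×22) / (1 + 0.057×20) = 1.254/2.14 = 0.586 kJ/s.
Profitability of tadpoles: 19/20 = 0.95 kJ/s.
Since 0.95 > R, including tadpoles increases the long-run rate.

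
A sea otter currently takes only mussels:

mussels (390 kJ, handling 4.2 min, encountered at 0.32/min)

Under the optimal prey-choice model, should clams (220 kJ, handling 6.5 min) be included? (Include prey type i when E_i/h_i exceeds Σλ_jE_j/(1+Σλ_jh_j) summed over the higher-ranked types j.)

No

On mussels alone, R = ΣλE/(1+Σλh) = 124.8/2.344 = 53.24 kJ/min.
clams: E/h = 220/6.5 = 33.85 kJ/min.
33.85 < 53.24, so adding clams would lower the average — exclude it.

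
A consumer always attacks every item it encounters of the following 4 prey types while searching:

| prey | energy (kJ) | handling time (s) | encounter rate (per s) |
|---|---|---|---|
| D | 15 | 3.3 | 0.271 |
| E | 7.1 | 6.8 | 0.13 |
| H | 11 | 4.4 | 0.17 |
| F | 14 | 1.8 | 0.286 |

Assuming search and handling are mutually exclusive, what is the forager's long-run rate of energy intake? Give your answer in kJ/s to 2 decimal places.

2.69 kJ/s

R = Σλ_iE_i / (1 + Σλ_ih_i)
Numerator: 0.271×15 + 0.13×7.1 + 0.17×11 + 0.286×14 = 10.86
Denominator: 1 + 0.271×3.3 + 0.13×6.8 + 0.17×4.4 + 0.286×1.8 = 4.041
R = 10.86/4.041 = 2.688 kJ/s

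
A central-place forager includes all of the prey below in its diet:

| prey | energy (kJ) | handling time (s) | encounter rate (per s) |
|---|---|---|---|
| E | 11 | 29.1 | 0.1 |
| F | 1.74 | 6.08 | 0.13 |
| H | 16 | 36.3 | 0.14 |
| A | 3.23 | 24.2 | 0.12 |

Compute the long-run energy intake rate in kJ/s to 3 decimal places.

0.312 kJ/s

R = Σλ_iE_i / (1 + Σλ_ih_i)
Numerator: 0.1×11 + 0.13×1.74 + 0.14×16 + 0.12×3.23 = 3.954
Denominator: 1 + 0.1×29.1 + 0.13×6.08 + 0.14×36.3 + 0.12×24.2 = 12.69
R = 3.954/12.69 = 0.3117 kJ/s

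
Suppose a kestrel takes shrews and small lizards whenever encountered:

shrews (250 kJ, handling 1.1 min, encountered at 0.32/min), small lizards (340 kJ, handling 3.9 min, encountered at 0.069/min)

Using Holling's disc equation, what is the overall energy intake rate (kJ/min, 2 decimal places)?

R = Σλ_iE_i / (1 + Σλ_ih_i)
Numerator: 0.32×250 + 0.069×340 = 103.5
Denominator: 1 + 0.32×1.1 + 0.069×3.9 = 1.621
R = 103.5/1.621 = 63.82 kJ/min

63.82 kJ/min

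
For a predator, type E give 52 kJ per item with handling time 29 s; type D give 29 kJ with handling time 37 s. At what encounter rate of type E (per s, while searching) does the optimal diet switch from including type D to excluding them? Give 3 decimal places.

Drop type D once their profitability E₂/h₂ falls below the rate achievable on type E alone: E₂/h₂ = λE₁/(1 + λh₁).
Solve for λ: λE₁h₂ = E₂(1 + λh₁) → λ(E₁h₂ − E₂h₁) = E₂ → λ = E₂/(E₁h₂ − E₂h₁).
λ = 29/(52×37 − 29×29) = 29/1083 = 0.02678 per s.

0.027 per s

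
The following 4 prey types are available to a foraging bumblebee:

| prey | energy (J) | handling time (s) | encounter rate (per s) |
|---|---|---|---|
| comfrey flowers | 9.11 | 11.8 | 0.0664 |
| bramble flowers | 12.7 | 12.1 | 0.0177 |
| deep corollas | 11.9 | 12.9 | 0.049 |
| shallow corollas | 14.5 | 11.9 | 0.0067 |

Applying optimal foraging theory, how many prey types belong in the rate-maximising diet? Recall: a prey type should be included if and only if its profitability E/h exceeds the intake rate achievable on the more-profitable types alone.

4

Profitabilities (E/h, J/s): shallow corollas 1.22, bramble flowers 1.05, deep corollas 0.922, comfrey flowers 0.772. Add prey in this order while the next type's profitability exceeds the intake rate on those already taken.
Rate on top 1: 0.08998. bramble flowers: 1.05 > 0.08998 → include.
Rate on top 2: 0.2488. deep corollas: 0.922 > 0.2488 → include.
Rate on top 3: 0.4699. comfrey flowers: 0.772 > 0.4699 → include.
Optimal diet: shallow corollas, bramble flowers, deep corollas, comfrey flowers — 4 of 4 types.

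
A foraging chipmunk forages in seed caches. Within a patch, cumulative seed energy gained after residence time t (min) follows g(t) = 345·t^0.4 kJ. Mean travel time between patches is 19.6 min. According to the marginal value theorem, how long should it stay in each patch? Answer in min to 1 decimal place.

13.1 min

Optimal t* satisfies g'(t*) = g(t*)/(T + t*).
g'(t) = 0.4·345·t^-0.6. Setting 0.4·345·t^-0.6 = 345·t^0.4/(19.6+t) gives 0.4(19.6+t) = t, so 0.60·t = 0.4×19.6.
t* = 0.4×19.6/0.60 = 13.07 min.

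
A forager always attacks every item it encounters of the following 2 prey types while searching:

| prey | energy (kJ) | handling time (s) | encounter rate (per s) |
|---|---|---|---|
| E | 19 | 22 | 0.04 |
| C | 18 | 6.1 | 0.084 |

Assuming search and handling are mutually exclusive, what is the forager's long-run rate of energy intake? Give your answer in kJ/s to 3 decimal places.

Energy encountered per unit search time: 0.04×19 + 0.084×18 = 2.272 kJ/s.
Handling time per unit search time: 0.04×22 + 0.084×6.1 = 1.392.
Rate = 2.272/(1 + 1.392) = 0.9497 kJ/s.

0.950 kJ/s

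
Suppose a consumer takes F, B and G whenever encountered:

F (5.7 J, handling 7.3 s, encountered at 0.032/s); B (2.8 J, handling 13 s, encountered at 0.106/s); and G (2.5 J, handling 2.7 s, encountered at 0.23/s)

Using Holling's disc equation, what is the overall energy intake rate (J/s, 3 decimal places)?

0.326 J/s

R = (0.032×5.7 + 0.106×2.8 + 0.23×2.5) / (1 + 0.032×7.3 + 0.106×13 + 0.23×2.7) = 1.054/3.233 = 0.3261 J/s.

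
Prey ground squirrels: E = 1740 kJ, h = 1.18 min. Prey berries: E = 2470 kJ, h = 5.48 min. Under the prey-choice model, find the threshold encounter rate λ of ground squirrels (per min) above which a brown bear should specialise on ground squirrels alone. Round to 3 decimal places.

0.373 per min

At the threshold, the rate on ground squirrels alone equals the profitability of berries: λ·1740/(1 + λ·1.18) = 2470/5.48 = 450.7.
Rearranging, λ(1740 − 450.7×1.18) = 450.7, so λ = 450.7/1208 = 0.3731 per min.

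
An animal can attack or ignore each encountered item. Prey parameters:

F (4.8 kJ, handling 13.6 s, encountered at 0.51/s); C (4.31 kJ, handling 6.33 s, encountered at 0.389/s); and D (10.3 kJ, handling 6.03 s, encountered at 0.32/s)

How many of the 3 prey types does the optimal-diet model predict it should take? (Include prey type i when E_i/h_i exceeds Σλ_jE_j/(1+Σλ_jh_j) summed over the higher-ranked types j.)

Rank by E/h (kJ/s): D 1.71, C 0.681, F 0.353. Include each in turn until the next type's E/h falls below the running intake rate.
Rate on top 1: 1.125. C: 0.681 < 1.125 → exclude; stop.
Optimal diet: D — 1 of 3 types.

1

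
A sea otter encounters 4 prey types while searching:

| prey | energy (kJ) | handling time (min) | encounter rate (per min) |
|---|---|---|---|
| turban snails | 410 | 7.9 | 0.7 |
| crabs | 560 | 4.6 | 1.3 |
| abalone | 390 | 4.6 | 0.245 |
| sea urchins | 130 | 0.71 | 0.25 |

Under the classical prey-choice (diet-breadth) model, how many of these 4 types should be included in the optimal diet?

Profitabilities (E/h, kJ/min): sea urchins 183, crabs 122, abalone 84.8, turban snails 51.9. Add prey in this order while the next type's profitability exceeds the intake rate on those already taken.
Rate on top 1: 27.6. crabs: 122 > 27.6 → include.
Rate on top 2: 106.3. abalone: 84.8 < 106.3 → exclude; stop.
Optimal diet: sea urchins, crabs — 2 of 4 types.

2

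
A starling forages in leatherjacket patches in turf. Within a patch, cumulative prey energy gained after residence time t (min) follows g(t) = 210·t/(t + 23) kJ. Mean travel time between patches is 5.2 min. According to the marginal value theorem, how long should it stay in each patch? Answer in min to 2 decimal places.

Maximise g(t)/(T+t): set derivative to zero → g'(t)(T+t) = g(t).
g'(t) = 210·23/(t + 23)². Setting 210·23/(t+23)² = 210t/[(t+23)(5.2+t)] gives 23(5.2+t) = t(t+23), so t² = 23×5.2 = 119.6.
t* = √119.6 = 10.94 min.

10.94 min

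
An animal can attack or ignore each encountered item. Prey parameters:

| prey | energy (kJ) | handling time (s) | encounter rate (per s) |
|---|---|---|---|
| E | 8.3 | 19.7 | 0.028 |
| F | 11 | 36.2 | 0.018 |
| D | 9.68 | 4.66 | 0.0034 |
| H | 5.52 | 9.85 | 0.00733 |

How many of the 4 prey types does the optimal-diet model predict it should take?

Profitabilities (E/h, kJ/s): D 2.08, H 0.56, E 0.421, F 0.304. Add prey in this order while the next type's profitability exceeds the intake rate on those already taken.
Rate on top 1: 0.0324. H: 0.56 > 0.0324 → include.
Rate on top 2: 0.06744. E: 0.421 > 0.06744 → include.
Rate on top 3: 0.1865. F: 0.304 > 0.1865 → include.
Optimal diet: D, H, E, F — 4 of 4 types.

4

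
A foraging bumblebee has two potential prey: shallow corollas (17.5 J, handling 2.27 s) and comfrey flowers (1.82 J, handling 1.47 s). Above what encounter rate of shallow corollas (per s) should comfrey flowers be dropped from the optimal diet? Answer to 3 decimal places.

0.084 per s

Drop comfrey flowers once their profitability E₂/h₂ falls below the rate achievable on shallow corollas alone: E₂/h₂ = λE₁/(1 + λh₁).
Solve for λ: λE₁h₂ = E₂(1 + λh₁) → λ(E₁h₂ − E₂h₁) = E₂ → λ = E₂/(E₁h₂ − E₂h₁).
λ = 1.82/(17.5×1.47 − 1.82×2.27) = 1.82/21.59 = 0.08428 per s.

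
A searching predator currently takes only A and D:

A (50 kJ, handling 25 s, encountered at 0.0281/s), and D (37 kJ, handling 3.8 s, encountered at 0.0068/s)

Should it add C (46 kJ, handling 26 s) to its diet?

Yes

Intake rate on the current diet: R = (0.0281×50 + 0.0068×37) / (1 + 0.0281×25 + 0.0068×3.8) = 1.657/1.728 = 0.9585 kJ/s.
C: E/h = 46/26 = 1.769 kJ/s.
Since 1.769 > R, including C increases the long-run rate.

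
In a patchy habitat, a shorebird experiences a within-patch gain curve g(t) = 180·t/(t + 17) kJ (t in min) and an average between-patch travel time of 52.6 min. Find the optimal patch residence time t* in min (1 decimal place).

29.9 min

Maximise g(t)/(T+t): set derivative to zero → g'(t)(T+t) = g(t).
g'(t) = 180·17/(t + 17)². Setting 180·17/(t+17)² = 180t/[(t+17)(52.6+t)] gives 17(52.6+t) = t(t+17), so t² = 17×52.6 = 894.2.
t* = √894.2 = 29.9 min.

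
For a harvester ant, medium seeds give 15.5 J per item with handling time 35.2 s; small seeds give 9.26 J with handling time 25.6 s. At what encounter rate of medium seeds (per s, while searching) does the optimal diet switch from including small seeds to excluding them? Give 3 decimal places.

0.131 per s

The zero-one rule: include small seeds iff E₂/h₂ > λE₁/(1+λh₁). Equality gives the switch point.
λE₁h₂ = E₂ + λE₂h₁ ⇒ λ = E₂/(E₁h₂ − E₂h₁) = 9.26/(396.8 − 326) = 0.1307 per s.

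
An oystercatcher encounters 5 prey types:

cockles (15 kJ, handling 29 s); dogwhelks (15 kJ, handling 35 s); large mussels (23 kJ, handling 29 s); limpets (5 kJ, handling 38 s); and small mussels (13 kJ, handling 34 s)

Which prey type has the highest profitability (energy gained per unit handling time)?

In descending order of E/h:
large mussels: 23/29 = 0.793 kJ/s
cockles: 15/29 = 0.517 kJ/s
dogwhelks: 15/35 = 0.429 kJ/s
small mussels: 13/34 = 0.382 kJ/s
limpets: 5/38 = 0.132 kJ/s

large mussels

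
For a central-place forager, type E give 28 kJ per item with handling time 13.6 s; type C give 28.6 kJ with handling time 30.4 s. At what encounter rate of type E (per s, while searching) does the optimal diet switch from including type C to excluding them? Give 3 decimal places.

0.062 per s

The zero-one rule: include type C iff E₂/h₂ > λE₁/(1+λh₁). Equality gives the switch point.
λE₁h₂ = E₂ + λE₂h₁ ⇒ λ = E₂/(E₁h₂ − E₂h₁) = 28.6/(851.2 − 389) = 0.06187 per s.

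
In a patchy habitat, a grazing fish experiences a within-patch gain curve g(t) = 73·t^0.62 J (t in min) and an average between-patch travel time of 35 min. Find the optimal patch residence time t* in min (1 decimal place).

57.1 min

Maximise g(t)/(T+t): set derivative to zero → g'(t)(T+t) = g(t).
g'(t) = 0.62·73·t^-0.38. Setting 0.62·73·t^-0.38 = 73·t^0.62/(35+t) gives 0.62(35+t) = t, so 0.38·t = 0.62×35.
t* = 0.62×35/0.38 = 57.11 min.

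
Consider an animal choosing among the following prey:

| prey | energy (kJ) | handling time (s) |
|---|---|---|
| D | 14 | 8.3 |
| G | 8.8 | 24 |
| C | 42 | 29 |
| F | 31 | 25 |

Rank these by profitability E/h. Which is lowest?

Profitability E/h (kJ/s): D = 14/8.3 = 1.69, G = 8.8/24 = 0.367, C = 42/29 = 1.45, F = 31/25 = 1.24.
Ranked: D > C > F > G.

G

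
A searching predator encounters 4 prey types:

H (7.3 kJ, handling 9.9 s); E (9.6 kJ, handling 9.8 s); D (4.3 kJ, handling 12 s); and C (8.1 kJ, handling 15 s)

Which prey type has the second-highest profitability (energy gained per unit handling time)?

In descending order of E/h:
E: 9.6/9.8 = 0.98 kJ/s
H: 7.3/9.9 = 0.737 kJ/s
C: 8.1/15 = 0.54 kJ/s
D: 4.3/12 = 0.358 kJ/s

H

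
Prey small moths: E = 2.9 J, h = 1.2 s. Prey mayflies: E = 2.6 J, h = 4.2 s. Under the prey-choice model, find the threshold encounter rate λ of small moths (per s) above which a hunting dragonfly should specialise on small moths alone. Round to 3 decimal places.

0.287 per s

The zero-one rule: include mayflies iff E₂/h₂ > λE₁/(1+λh₁). Equality gives the switch point.
λE₁h₂ = E₂ + λE₂h₁ ⇒ λ = E₂/(E₁h₂ − E₂h₁) = 2.6/(12.18 − 3.12) = 0.287 per s.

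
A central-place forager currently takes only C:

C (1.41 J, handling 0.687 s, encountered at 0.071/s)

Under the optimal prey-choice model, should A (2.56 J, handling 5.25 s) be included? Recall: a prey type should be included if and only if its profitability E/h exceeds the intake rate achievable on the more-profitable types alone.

Intake rate on the current diet: R = (0.071×1.41) / (1 + 0.071×0.687) = 0.1001/1.049 = 0.09545 J/s.
A: E/h = 2.56/5.25 = 0.4876 J/s.
0.4876 > 0.09545, so adding A raises the average — include it.

Yes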